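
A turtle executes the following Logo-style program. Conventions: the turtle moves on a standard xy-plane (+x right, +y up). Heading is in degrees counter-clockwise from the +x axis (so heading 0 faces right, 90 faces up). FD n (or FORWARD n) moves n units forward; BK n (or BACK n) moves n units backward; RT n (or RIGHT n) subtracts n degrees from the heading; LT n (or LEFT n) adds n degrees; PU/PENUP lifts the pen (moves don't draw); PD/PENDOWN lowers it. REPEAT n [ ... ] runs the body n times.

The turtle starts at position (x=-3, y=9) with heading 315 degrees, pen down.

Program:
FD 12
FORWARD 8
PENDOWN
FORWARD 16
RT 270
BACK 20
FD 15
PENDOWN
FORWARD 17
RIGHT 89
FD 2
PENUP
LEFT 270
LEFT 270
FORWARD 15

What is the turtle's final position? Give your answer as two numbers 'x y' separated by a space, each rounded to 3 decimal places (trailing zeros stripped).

Executing turtle program step by step:
Start: pos=(-3,9), heading=315, pen down
FD 12: (-3,9) -> (5.485,0.515) [heading=315, draw]
FD 8: (5.485,0.515) -> (11.142,-5.142) [heading=315, draw]
PD: pen down
FD 16: (11.142,-5.142) -> (22.456,-16.456) [heading=315, draw]
RT 270: heading 315 -> 45
BK 20: (22.456,-16.456) -> (8.314,-30.598) [heading=45, draw]
FD 15: (8.314,-30.598) -> (18.92,-19.991) [heading=45, draw]
PD: pen down
FD 17: (18.92,-19.991) -> (30.941,-7.971) [heading=45, draw]
RT 89: heading 45 -> 316
FD 2: (30.941,-7.971) -> (32.38,-9.36) [heading=316, draw]
PU: pen up
LT 270: heading 316 -> 226
LT 270: heading 226 -> 136
FD 15: (32.38,-9.36) -> (21.59,1.06) [heading=136, move]
Final: pos=(21.59,1.06), heading=136, 7 segment(s) drawn

Answer: 21.59 1.06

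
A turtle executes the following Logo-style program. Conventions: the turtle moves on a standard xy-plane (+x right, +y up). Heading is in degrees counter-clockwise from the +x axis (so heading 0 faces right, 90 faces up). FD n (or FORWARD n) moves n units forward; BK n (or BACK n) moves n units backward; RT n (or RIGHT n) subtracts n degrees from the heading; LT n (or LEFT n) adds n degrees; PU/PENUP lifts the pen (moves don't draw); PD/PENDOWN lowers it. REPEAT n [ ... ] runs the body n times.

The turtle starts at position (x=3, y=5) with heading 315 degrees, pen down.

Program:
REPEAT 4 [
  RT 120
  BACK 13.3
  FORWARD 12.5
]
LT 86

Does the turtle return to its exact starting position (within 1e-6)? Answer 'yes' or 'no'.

Executing turtle program step by step:
Start: pos=(3,5), heading=315, pen down
REPEAT 4 [
  -- iteration 1/4 --
  RT 120: heading 315 -> 195
  BK 13.3: (3,5) -> (15.847,8.442) [heading=195, draw]
  FD 12.5: (15.847,8.442) -> (3.773,5.207) [heading=195, draw]
  -- iteration 2/4 --
  RT 120: heading 195 -> 75
  BK 13.3: (3.773,5.207) -> (0.33,-7.64) [heading=75, draw]
  FD 12.5: (0.33,-7.64) -> (3.566,4.434) [heading=75, draw]
  -- iteration 3/4 --
  RT 120: heading 75 -> 315
  BK 13.3: (3.566,4.434) -> (-5.839,13.839) [heading=315, draw]
  FD 12.5: (-5.839,13.839) -> (3,5) [heading=315, draw]
  -- iteration 4/4 --
  RT 120: heading 315 -> 195
  BK 13.3: (3,5) -> (15.847,8.442) [heading=195, draw]
  FD 12.5: (15.847,8.442) -> (3.773,5.207) [heading=195, draw]
]
LT 86: heading 195 -> 281
Final: pos=(3.773,5.207), heading=281, 8 segment(s) drawn

Start position: (3, 5)
Final position: (3.773, 5.207)
Distance = 0.8; >= 1e-6 -> NOT closed

Answer: no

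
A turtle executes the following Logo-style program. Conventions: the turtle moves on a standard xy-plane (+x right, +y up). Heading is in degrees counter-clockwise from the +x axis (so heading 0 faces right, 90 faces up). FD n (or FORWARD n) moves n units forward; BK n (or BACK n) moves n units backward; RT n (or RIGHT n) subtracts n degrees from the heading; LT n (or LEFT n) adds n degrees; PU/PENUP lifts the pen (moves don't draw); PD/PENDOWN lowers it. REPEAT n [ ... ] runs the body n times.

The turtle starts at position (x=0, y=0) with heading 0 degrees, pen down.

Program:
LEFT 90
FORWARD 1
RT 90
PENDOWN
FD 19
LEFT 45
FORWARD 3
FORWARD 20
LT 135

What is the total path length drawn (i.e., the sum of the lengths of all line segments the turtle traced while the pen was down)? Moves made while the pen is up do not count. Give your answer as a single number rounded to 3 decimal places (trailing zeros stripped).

Answer: 43

Derivation:
Executing turtle program step by step:
Start: pos=(0,0), heading=0, pen down
LT 90: heading 0 -> 90
FD 1: (0,0) -> (0,1) [heading=90, draw]
RT 90: heading 90 -> 0
PD: pen down
FD 19: (0,1) -> (19,1) [heading=0, draw]
LT 45: heading 0 -> 45
FD 3: (19,1) -> (21.121,3.121) [heading=45, draw]
FD 20: (21.121,3.121) -> (35.263,17.263) [heading=45, draw]
LT 135: heading 45 -> 180
Final: pos=(35.263,17.263), heading=180, 4 segment(s) drawn

Segment lengths:
  seg 1: (0,0) -> (0,1), length = 1
  seg 2: (0,1) -> (19,1), length = 19
  seg 3: (19,1) -> (21.121,3.121), length = 3
  seg 4: (21.121,3.121) -> (35.263,17.263), length = 20
Total = 43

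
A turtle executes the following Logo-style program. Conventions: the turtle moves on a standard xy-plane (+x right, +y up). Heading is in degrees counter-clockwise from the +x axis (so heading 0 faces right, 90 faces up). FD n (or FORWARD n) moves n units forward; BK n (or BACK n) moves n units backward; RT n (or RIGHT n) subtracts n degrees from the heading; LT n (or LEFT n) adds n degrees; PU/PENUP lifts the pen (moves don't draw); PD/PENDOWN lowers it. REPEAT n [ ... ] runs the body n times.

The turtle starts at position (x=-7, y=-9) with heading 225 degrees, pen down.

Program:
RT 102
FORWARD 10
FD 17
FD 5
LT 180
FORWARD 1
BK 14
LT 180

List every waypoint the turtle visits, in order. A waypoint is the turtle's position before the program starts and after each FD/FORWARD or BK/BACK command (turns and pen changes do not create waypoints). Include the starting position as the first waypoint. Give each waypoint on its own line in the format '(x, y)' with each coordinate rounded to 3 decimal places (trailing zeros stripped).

Executing turtle program step by step:
Start: pos=(-7,-9), heading=225, pen down
RT 102: heading 225 -> 123
FD 10: (-7,-9) -> (-12.446,-0.613) [heading=123, draw]
FD 17: (-12.446,-0.613) -> (-21.705,13.644) [heading=123, draw]
FD 5: (-21.705,13.644) -> (-24.428,17.837) [heading=123, draw]
LT 180: heading 123 -> 303
FD 1: (-24.428,17.837) -> (-23.884,16.999) [heading=303, draw]
BK 14: (-23.884,16.999) -> (-31.509,28.74) [heading=303, draw]
LT 180: heading 303 -> 123
Final: pos=(-31.509,28.74), heading=123, 5 segment(s) drawn
Waypoints (6 total):
(-7, -9)
(-12.446, -0.613)
(-21.705, 13.644)
(-24.428, 17.837)
(-23.884, 16.999)
(-31.509, 28.74)

Answer: (-7, -9)
(-12.446, -0.613)
(-21.705, 13.644)
(-24.428, 17.837)
(-23.884, 16.999)
(-31.509, 28.74)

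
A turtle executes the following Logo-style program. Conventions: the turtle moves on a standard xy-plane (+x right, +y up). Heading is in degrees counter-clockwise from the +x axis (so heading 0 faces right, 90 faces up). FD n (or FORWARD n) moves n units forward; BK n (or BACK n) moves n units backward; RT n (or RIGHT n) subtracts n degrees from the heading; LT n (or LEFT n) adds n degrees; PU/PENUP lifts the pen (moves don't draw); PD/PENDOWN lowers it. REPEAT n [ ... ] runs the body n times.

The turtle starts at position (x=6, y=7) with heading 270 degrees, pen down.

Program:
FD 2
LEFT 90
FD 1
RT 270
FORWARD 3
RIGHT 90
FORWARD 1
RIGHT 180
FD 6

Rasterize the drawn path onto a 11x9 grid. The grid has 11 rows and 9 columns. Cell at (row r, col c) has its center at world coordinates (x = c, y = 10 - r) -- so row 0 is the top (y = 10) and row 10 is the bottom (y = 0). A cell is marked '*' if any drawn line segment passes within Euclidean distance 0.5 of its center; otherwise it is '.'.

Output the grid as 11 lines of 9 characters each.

Answer: .........
.........
..*******
......**.
......**.
......**.
.........
.........
.........
.........
.........

Derivation:
Segment 0: (6,7) -> (6,5)
Segment 1: (6,5) -> (7,5)
Segment 2: (7,5) -> (7,8)
Segment 3: (7,8) -> (8,8)
Segment 4: (8,8) -> (2,8)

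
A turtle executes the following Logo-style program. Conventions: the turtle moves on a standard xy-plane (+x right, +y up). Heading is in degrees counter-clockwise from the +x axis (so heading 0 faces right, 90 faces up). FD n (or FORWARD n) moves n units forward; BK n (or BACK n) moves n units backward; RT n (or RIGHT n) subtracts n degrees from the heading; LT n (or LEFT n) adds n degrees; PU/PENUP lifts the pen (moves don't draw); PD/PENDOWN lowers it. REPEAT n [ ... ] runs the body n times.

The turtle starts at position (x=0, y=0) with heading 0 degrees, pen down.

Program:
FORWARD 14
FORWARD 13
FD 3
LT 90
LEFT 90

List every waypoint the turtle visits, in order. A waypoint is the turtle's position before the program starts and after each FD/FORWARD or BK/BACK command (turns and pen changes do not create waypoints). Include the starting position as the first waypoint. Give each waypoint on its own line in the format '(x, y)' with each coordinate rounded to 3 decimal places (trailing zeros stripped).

Answer: (0, 0)
(14, 0)
(27, 0)
(30, 0)

Derivation:
Executing turtle program step by step:
Start: pos=(0,0), heading=0, pen down
FD 14: (0,0) -> (14,0) [heading=0, draw]
FD 13: (14,0) -> (27,0) [heading=0, draw]
FD 3: (27,0) -> (30,0) [heading=0, draw]
LT 90: heading 0 -> 90
LT 90: heading 90 -> 180
Final: pos=(30,0), heading=180, 3 segment(s) drawn
Waypoints (4 total):
(0, 0)
(14, 0)
(27, 0)
(30, 0)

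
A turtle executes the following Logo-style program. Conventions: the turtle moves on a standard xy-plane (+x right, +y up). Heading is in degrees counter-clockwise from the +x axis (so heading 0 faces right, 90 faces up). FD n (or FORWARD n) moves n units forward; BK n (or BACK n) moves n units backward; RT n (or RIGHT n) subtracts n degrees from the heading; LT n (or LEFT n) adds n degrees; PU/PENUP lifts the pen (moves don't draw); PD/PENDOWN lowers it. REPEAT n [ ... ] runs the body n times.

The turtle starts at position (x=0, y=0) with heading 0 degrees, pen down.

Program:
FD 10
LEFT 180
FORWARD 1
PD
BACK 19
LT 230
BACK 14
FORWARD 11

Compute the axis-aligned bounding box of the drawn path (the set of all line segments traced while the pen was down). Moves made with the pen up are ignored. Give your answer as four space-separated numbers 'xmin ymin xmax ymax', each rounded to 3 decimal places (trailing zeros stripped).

Answer: 0 -10.725 28 0

Derivation:
Executing turtle program step by step:
Start: pos=(0,0), heading=0, pen down
FD 10: (0,0) -> (10,0) [heading=0, draw]
LT 180: heading 0 -> 180
FD 1: (10,0) -> (9,0) [heading=180, draw]
PD: pen down
BK 19: (9,0) -> (28,0) [heading=180, draw]
LT 230: heading 180 -> 50
BK 14: (28,0) -> (19.001,-10.725) [heading=50, draw]
FD 11: (19.001,-10.725) -> (26.072,-2.298) [heading=50, draw]
Final: pos=(26.072,-2.298), heading=50, 5 segment(s) drawn

Segment endpoints: x in {0, 9, 10, 19.001, 26.072, 28}, y in {-10.725, -2.298, 0, 0, 0}
xmin=0, ymin=-10.725, xmax=28, ymax=0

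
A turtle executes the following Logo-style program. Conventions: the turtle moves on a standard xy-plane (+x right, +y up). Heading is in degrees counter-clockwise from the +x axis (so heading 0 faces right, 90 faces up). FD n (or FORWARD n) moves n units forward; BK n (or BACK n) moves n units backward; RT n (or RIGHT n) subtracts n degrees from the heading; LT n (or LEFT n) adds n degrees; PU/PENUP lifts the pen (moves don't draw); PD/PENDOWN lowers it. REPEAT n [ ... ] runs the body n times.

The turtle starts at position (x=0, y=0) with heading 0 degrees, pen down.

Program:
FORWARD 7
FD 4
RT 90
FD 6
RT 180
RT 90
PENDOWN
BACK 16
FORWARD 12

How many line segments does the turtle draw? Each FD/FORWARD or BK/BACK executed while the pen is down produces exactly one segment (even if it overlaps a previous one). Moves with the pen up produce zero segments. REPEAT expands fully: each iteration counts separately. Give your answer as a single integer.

Executing turtle program step by step:
Start: pos=(0,0), heading=0, pen down
FD 7: (0,0) -> (7,0) [heading=0, draw]
FD 4: (7,0) -> (11,0) [heading=0, draw]
RT 90: heading 0 -> 270
FD 6: (11,0) -> (11,-6) [heading=270, draw]
RT 180: heading 270 -> 90
RT 90: heading 90 -> 0
PD: pen down
BK 16: (11,-6) -> (-5,-6) [heading=0, draw]
FD 12: (-5,-6) -> (7,-6) [heading=0, draw]
Final: pos=(7,-6), heading=0, 5 segment(s) drawn
Segments drawn: 5

Answer: 5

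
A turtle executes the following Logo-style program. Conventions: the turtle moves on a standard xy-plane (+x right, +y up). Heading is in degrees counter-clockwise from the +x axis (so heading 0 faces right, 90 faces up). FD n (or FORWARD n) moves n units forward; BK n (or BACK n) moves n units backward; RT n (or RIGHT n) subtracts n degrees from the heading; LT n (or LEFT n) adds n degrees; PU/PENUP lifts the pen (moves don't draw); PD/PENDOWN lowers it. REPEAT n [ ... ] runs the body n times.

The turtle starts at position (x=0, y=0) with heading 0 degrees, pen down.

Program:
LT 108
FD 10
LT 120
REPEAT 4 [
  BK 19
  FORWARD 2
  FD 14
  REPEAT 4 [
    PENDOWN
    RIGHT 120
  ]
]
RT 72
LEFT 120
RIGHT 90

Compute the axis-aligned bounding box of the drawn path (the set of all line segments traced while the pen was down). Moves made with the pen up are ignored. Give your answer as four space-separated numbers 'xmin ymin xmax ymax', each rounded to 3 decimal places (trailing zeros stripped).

Executing turtle program step by step:
Start: pos=(0,0), heading=0, pen down
LT 108: heading 0 -> 108
FD 10: (0,0) -> (-3.09,9.511) [heading=108, draw]
LT 120: heading 108 -> 228
REPEAT 4 [
  -- iteration 1/4 --
  BK 19: (-3.09,9.511) -> (9.623,23.63) [heading=228, draw]
  FD 2: (9.623,23.63) -> (8.285,22.144) [heading=228, draw]
  FD 14: (8.285,22.144) -> (-1.083,11.74) [heading=228, draw]
  REPEAT 4 [
    -- iteration 1/4 --
    PD: pen down
    RT 120: heading 228 -> 108
    -- iteration 2/4 --
    PD: pen down
    RT 120: heading 108 -> 348
    -- iteration 3/4 --
    PD: pen down
    RT 120: heading 348 -> 228
    -- iteration 4/4 --
    PD: pen down
    RT 120: heading 228 -> 108
  ]
  -- iteration 2/4 --
  BK 19: (-1.083,11.74) -> (4.789,-6.33) [heading=108, draw]
  FD 2: (4.789,-6.33) -> (4.171,-4.428) [heading=108, draw]
  FD 14: (4.171,-4.428) -> (-0.156,8.887) [heading=108, draw]
  REPEAT 4 [
    -- iteration 1/4 --
    PD: pen down
    RT 120: heading 108 -> 348
    -- iteration 2/4 --
    PD: pen down
    RT 120: heading 348 -> 228
    -- iteration 3/4 --
    PD: pen down
    RT 120: heading 228 -> 108
    -- iteration 4/4 --
    PD: pen down
    RT 120: heading 108 -> 348
  ]
  -- iteration 3/4 --
  BK 19: (-0.156,8.887) -> (-18.741,12.837) [heading=348, draw]
  FD 2: (-18.741,12.837) -> (-16.784,12.421) [heading=348, draw]
  FD 14: (-16.784,12.421) -> (-3.09,9.511) [heading=348, draw]
  REPEAT 4 [
    -- iteration 1/4 --
    PD: pen down
    RT 120: heading 348 -> 228
    -- iteration 2/4 --
    PD: pen down
    RT 120: heading 228 -> 108
    -- iteration 3/4 --
    PD: pen down
    RT 120: heading 108 -> 348
    -- iteration 4/4 --
    PD: pen down
    RT 120: heading 348 -> 228
  ]
  -- iteration 4/4 --
  BK 19: (-3.09,9.511) -> (9.623,23.63) [heading=228, draw]
  FD 2: (9.623,23.63) -> (8.285,22.144) [heading=228, draw]
  FD 14: (8.285,22.144) -> (-1.083,11.74) [heading=228, draw]
  REPEAT 4 [
    -- iteration 1/4 --
    PD: pen down
    RT 120: heading 228 -> 108
    -- iteration 2/4 --
    PD: pen down
    RT 120: heading 108 -> 348
    -- iteration 3/4 --
    PD: pen down
    RT 120: heading 348 -> 228
    -- iteration 4/4 --
    PD: pen down
    RT 120: heading 228 -> 108
  ]
]
RT 72: heading 108 -> 36
LT 120: heading 36 -> 156
RT 90: heading 156 -> 66
Final: pos=(-1.083,11.74), heading=66, 13 segment(s) drawn

Segment endpoints: x in {-18.741, -16.784, -3.09, -3.09, -1.083, -1.083, -0.156, 0, 4.171, 4.789, 8.285, 8.285, 9.623, 9.623}, y in {-6.33, -4.428, 0, 8.887, 9.511, 9.511, 11.74, 11.74, 12.421, 12.837, 22.144, 22.144, 23.63, 23.63}
xmin=-18.741, ymin=-6.33, xmax=9.623, ymax=23.63

Answer: -18.741 -6.33 9.623 23.63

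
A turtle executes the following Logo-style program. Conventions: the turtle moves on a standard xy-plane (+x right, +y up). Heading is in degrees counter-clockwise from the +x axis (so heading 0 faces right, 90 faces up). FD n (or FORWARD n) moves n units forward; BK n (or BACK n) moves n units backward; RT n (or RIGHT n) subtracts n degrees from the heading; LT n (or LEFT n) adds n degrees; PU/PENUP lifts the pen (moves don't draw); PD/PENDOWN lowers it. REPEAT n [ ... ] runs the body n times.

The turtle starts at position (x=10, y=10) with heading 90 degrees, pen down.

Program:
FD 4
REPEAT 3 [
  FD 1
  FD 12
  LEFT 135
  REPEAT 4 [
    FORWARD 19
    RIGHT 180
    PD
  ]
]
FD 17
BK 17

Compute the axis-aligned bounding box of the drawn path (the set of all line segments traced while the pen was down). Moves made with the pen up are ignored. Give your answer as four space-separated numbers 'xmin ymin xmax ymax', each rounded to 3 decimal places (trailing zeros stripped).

Answer: -3.435 10 19.808 31.243

Derivation:
Executing turtle program step by step:
Start: pos=(10,10), heading=90, pen down
FD 4: (10,10) -> (10,14) [heading=90, draw]
REPEAT 3 [
  -- iteration 1/3 --
  FD 1: (10,14) -> (10,15) [heading=90, draw]
  FD 12: (10,15) -> (10,27) [heading=90, draw]
  LT 135: heading 90 -> 225
  REPEAT 4 [
    -- iteration 1/4 --
    FD 19: (10,27) -> (-3.435,13.565) [heading=225, draw]
    RT 180: heading 225 -> 45
    PD: pen down
    -- iteration 2/4 --
    FD 19: (-3.435,13.565) -> (10,27) [heading=45, draw]
    RT 180: heading 45 -> 225
    PD: pen down
    -- iteration 3/4 --
    FD 19: (10,27) -> (-3.435,13.565) [heading=225, draw]
    RT 180: heading 225 -> 45
    PD: pen down
    -- iteration 4/4 --
    FD 19: (-3.435,13.565) -> (10,27) [heading=45, draw]
    RT 180: heading 45 -> 225
    PD: pen down
  ]
  -- iteration 2/3 --
  FD 1: (10,27) -> (9.293,26.293) [heading=225, draw]
  FD 12: (9.293,26.293) -> (0.808,17.808) [heading=225, draw]
  LT 135: heading 225 -> 0
  REPEAT 4 [
    -- iteration 1/4 --
    FD 19: (0.808,17.808) -> (19.808,17.808) [heading=0, draw]
    RT 180: heading 0 -> 180
    PD: pen down
    -- iteration 2/4 --
    FD 19: (19.808,17.808) -> (0.808,17.808) [heading=180, draw]
    RT 180: heading 180 -> 0
    PD: pen down
    -- iteration 3/4 --
    FD 19: (0.808,17.808) -> (19.808,17.808) [heading=0, draw]
    RT 180: heading 0 -> 180
    PD: pen down
    -- iteration 4/4 --
    FD 19: (19.808,17.808) -> (0.808,17.808) [heading=180, draw]
    RT 180: heading 180 -> 0
    PD: pen down
  ]
  -- iteration 3/3 --
  FD 1: (0.808,17.808) -> (1.808,17.808) [heading=0, draw]
  FD 12: (1.808,17.808) -> (13.808,17.808) [heading=0, draw]
  LT 135: heading 0 -> 135
  REPEAT 4 [
    -- iteration 1/4 --
    FD 19: (13.808,17.808) -> (0.373,31.243) [heading=135, draw]
    RT 180: heading 135 -> 315
    PD: pen down
    -- iteration 2/4 --
    FD 19: (0.373,31.243) -> (13.808,17.808) [heading=315, draw]
    RT 180: heading 315 -> 135
    PD: pen down
    -- iteration 3/4 --
    FD 19: (13.808,17.808) -> (0.373,31.243) [heading=135, draw]
    RT 180: heading 135 -> 315
    PD: pen down
    -- iteration 4/4 --
    FD 19: (0.373,31.243) -> (13.808,17.808) [heading=315, draw]
    RT 180: heading 315 -> 135
    PD: pen down
  ]
]
FD 17: (13.808,17.808) -> (1.787,29.828) [heading=135, draw]
BK 17: (1.787,29.828) -> (13.808,17.808) [heading=135, draw]
Final: pos=(13.808,17.808), heading=135, 21 segment(s) drawn

Segment endpoints: x in {-3.435, -3.435, 0.373, 0.373, 0.808, 1.787, 1.808, 9.293, 10, 10, 10, 13.808, 13.808, 19.808}, y in {10, 13.565, 13.565, 14, 15, 17.808, 17.808, 17.808, 17.808, 17.808, 26.293, 27, 27, 29.828, 31.243}
xmin=-3.435, ymin=10, xmax=19.808, ymax=31.243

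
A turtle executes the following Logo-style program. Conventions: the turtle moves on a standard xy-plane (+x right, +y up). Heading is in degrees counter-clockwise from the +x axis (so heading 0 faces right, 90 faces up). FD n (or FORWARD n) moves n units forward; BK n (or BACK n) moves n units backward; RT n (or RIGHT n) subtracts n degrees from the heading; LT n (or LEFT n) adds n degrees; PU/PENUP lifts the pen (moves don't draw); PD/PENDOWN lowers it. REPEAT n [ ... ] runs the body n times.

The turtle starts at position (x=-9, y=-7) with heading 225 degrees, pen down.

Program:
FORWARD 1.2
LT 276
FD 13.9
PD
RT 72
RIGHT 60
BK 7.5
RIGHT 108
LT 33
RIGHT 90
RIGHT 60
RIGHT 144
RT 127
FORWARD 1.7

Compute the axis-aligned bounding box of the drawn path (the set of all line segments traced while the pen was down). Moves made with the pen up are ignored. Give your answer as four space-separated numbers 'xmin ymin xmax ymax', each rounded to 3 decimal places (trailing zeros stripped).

Executing turtle program step by step:
Start: pos=(-9,-7), heading=225, pen down
FD 1.2: (-9,-7) -> (-9.849,-7.849) [heading=225, draw]
LT 276: heading 225 -> 141
FD 13.9: (-9.849,-7.849) -> (-20.651,0.899) [heading=141, draw]
PD: pen down
RT 72: heading 141 -> 69
RT 60: heading 69 -> 9
BK 7.5: (-20.651,0.899) -> (-28.059,-0.274) [heading=9, draw]
RT 108: heading 9 -> 261
LT 33: heading 261 -> 294
RT 90: heading 294 -> 204
RT 60: heading 204 -> 144
RT 144: heading 144 -> 0
RT 127: heading 0 -> 233
FD 1.7: (-28.059,-0.274) -> (-29.082,-1.632) [heading=233, draw]
Final: pos=(-29.082,-1.632), heading=233, 4 segment(s) drawn

Segment endpoints: x in {-29.082, -28.059, -20.651, -9.849, -9}, y in {-7.849, -7, -1.632, -0.274, 0.899}
xmin=-29.082, ymin=-7.849, xmax=-9, ymax=0.899

Answer: -29.082 -7.849 -9 0.899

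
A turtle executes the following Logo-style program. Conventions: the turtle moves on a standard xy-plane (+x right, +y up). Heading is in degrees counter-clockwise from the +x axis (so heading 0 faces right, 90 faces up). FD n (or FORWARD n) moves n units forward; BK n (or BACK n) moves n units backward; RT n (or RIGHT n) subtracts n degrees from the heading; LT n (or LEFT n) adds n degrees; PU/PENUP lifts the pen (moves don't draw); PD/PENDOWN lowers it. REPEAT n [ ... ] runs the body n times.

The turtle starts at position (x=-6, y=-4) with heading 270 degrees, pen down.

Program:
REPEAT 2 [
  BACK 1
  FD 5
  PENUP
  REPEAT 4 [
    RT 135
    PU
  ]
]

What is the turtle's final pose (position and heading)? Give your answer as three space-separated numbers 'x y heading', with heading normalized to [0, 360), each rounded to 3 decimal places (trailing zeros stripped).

Executing turtle program step by step:
Start: pos=(-6,-4), heading=270, pen down
REPEAT 2 [
  -- iteration 1/2 --
  BK 1: (-6,-4) -> (-6,-3) [heading=270, draw]
  FD 5: (-6,-3) -> (-6,-8) [heading=270, draw]
  PU: pen up
  REPEAT 4 [
    -- iteration 1/4 --
    RT 135: heading 270 -> 135
    PU: pen up
    -- iteration 2/4 --
    RT 135: heading 135 -> 0
    PU: pen up
    -- iteration 3/4 --
    RT 135: heading 0 -> 225
    PU: pen up
    -- iteration 4/4 --
    RT 135: heading 225 -> 90
    PU: pen up
  ]
  -- iteration 2/2 --
  BK 1: (-6,-8) -> (-6,-9) [heading=90, move]
  FD 5: (-6,-9) -> (-6,-4) [heading=90, move]
  PU: pen up
  REPEAT 4 [
    -- iteration 1/4 --
    RT 135: heading 90 -> 315
    PU: pen up
    -- iteration 2/4 --
    RT 135: heading 315 -> 180
    PU: pen up
    -- iteration 3/4 --
    RT 135: heading 180 -> 45
    PU: pen up
    -- iteration 4/4 --
    RT 135: heading 45 -> 270
    PU: pen up
  ]
]
Final: pos=(-6,-4), heading=270, 2 segment(s) drawn

Answer: -6 -4 270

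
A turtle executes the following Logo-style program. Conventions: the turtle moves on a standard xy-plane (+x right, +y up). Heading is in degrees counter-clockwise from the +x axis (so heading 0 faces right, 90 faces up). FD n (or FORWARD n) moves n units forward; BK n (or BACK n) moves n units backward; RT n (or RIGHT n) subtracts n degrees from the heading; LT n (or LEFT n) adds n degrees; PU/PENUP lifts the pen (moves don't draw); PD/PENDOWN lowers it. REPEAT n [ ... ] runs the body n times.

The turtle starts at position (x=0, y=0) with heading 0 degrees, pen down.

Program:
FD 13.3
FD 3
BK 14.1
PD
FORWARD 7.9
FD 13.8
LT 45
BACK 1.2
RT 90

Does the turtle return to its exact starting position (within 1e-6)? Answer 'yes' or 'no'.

Answer: no

Derivation:
Executing turtle program step by step:
Start: pos=(0,0), heading=0, pen down
FD 13.3: (0,0) -> (13.3,0) [heading=0, draw]
FD 3: (13.3,0) -> (16.3,0) [heading=0, draw]
BK 14.1: (16.3,0) -> (2.2,0) [heading=0, draw]
PD: pen down
FD 7.9: (2.2,0) -> (10.1,0) [heading=0, draw]
FD 13.8: (10.1,0) -> (23.9,0) [heading=0, draw]
LT 45: heading 0 -> 45
BK 1.2: (23.9,0) -> (23.051,-0.849) [heading=45, draw]
RT 90: heading 45 -> 315
Final: pos=(23.051,-0.849), heading=315, 6 segment(s) drawn

Start position: (0, 0)
Final position: (23.051, -0.849)
Distance = 23.067; >= 1e-6 -> NOT closed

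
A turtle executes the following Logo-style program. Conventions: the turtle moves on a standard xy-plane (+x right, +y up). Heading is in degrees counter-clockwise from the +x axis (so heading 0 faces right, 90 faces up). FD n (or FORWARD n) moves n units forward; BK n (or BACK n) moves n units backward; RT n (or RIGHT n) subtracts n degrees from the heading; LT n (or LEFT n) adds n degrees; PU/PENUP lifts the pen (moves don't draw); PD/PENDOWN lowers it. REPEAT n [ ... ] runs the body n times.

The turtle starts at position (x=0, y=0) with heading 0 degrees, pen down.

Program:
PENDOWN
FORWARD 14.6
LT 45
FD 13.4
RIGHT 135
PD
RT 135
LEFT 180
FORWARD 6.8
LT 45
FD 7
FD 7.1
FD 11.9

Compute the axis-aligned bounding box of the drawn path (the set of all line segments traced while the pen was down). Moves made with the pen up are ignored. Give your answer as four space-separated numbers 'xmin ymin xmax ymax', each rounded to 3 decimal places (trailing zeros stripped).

Executing turtle program step by step:
Start: pos=(0,0), heading=0, pen down
PD: pen down
FD 14.6: (0,0) -> (14.6,0) [heading=0, draw]
LT 45: heading 0 -> 45
FD 13.4: (14.6,0) -> (24.075,9.475) [heading=45, draw]
RT 135: heading 45 -> 270
PD: pen down
RT 135: heading 270 -> 135
LT 180: heading 135 -> 315
FD 6.8: (24.075,9.475) -> (28.884,4.667) [heading=315, draw]
LT 45: heading 315 -> 0
FD 7: (28.884,4.667) -> (35.884,4.667) [heading=0, draw]
FD 7.1: (35.884,4.667) -> (42.984,4.667) [heading=0, draw]
FD 11.9: (42.984,4.667) -> (54.884,4.667) [heading=0, draw]
Final: pos=(54.884,4.667), heading=0, 6 segment(s) drawn

Segment endpoints: x in {0, 14.6, 24.075, 28.884, 35.884, 42.984, 54.884}, y in {0, 4.667, 9.475}
xmin=0, ymin=0, xmax=54.884, ymax=9.475

Answer: 0 0 54.884 9.475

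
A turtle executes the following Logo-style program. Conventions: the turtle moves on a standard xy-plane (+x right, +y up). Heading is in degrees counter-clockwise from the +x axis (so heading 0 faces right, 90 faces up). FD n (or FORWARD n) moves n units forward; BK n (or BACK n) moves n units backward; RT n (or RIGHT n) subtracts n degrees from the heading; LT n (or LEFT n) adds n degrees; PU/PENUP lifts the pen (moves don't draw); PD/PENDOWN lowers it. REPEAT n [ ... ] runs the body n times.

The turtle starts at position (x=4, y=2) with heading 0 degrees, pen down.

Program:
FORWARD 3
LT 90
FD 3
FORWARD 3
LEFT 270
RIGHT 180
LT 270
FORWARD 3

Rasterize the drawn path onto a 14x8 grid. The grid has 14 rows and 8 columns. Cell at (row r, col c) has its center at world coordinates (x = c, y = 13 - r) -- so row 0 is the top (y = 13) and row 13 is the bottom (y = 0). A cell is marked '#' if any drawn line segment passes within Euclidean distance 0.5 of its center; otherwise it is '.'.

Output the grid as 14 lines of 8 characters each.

Segment 0: (4,2) -> (7,2)
Segment 1: (7,2) -> (7,5)
Segment 2: (7,5) -> (7,8)
Segment 3: (7,8) -> (7,11)

Answer: ........
........
.......#
.......#
.......#
.......#
.......#
.......#
.......#
.......#
.......#
....####
........
........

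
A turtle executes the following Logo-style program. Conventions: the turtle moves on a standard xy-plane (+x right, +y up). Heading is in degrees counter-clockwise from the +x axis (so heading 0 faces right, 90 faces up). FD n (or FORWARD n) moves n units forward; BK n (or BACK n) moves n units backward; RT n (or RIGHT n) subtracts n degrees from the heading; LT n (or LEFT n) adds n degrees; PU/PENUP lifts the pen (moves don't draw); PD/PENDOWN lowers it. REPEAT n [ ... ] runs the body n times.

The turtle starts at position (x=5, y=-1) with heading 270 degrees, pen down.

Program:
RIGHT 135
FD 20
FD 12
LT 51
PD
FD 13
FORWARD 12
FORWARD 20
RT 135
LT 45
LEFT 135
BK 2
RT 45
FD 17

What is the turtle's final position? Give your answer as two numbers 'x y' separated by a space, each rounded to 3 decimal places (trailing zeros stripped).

Executing turtle program step by step:
Start: pos=(5,-1), heading=270, pen down
RT 135: heading 270 -> 135
FD 20: (5,-1) -> (-9.142,13.142) [heading=135, draw]
FD 12: (-9.142,13.142) -> (-17.627,21.627) [heading=135, draw]
LT 51: heading 135 -> 186
PD: pen down
FD 13: (-17.627,21.627) -> (-30.556,20.269) [heading=186, draw]
FD 12: (-30.556,20.269) -> (-42.49,19.014) [heading=186, draw]
FD 20: (-42.49,19.014) -> (-62.381,16.924) [heading=186, draw]
RT 135: heading 186 -> 51
LT 45: heading 51 -> 96
LT 135: heading 96 -> 231
BK 2: (-62.381,16.924) -> (-61.122,18.478) [heading=231, draw]
RT 45: heading 231 -> 186
FD 17: (-61.122,18.478) -> (-78.029,16.701) [heading=186, draw]
Final: pos=(-78.029,16.701), heading=186, 7 segment(s) drawn

Answer: -78.029 16.701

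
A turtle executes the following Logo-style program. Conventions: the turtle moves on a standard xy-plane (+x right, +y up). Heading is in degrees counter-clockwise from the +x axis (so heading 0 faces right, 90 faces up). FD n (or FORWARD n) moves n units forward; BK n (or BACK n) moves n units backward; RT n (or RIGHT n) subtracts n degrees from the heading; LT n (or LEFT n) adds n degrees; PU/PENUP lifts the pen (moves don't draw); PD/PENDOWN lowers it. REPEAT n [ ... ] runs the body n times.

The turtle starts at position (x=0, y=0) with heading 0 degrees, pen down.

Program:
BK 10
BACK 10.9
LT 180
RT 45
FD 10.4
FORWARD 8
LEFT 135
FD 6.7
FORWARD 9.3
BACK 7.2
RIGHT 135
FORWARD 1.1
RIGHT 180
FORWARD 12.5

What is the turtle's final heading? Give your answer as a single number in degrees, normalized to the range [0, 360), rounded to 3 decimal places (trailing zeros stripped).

Answer: 315

Derivation:
Executing turtle program step by step:
Start: pos=(0,0), heading=0, pen down
BK 10: (0,0) -> (-10,0) [heading=0, draw]
BK 10.9: (-10,0) -> (-20.9,0) [heading=0, draw]
LT 180: heading 0 -> 180
RT 45: heading 180 -> 135
FD 10.4: (-20.9,0) -> (-28.254,7.354) [heading=135, draw]
FD 8: (-28.254,7.354) -> (-33.911,13.011) [heading=135, draw]
LT 135: heading 135 -> 270
FD 6.7: (-33.911,13.011) -> (-33.911,6.311) [heading=270, draw]
FD 9.3: (-33.911,6.311) -> (-33.911,-2.989) [heading=270, draw]
BK 7.2: (-33.911,-2.989) -> (-33.911,4.211) [heading=270, draw]
RT 135: heading 270 -> 135
FD 1.1: (-33.911,4.211) -> (-34.689,4.989) [heading=135, draw]
RT 180: heading 135 -> 315
FD 12.5: (-34.689,4.989) -> (-25.85,-3.85) [heading=315, draw]
Final: pos=(-25.85,-3.85), heading=315, 9 segment(s) drawn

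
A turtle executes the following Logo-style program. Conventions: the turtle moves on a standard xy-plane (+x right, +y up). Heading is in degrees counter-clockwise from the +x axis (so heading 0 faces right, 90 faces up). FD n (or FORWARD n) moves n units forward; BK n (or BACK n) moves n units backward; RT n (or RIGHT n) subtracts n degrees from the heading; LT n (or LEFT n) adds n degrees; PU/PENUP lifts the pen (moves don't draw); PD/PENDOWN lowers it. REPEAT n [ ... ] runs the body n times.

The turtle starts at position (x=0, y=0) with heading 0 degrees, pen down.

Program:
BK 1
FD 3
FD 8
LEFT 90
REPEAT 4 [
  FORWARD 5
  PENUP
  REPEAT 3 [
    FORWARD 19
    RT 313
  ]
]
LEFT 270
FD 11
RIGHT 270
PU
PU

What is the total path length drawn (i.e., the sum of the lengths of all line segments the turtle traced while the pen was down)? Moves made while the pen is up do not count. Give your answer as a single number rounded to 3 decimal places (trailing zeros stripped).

Executing turtle program step by step:
Start: pos=(0,0), heading=0, pen down
BK 1: (0,0) -> (-1,0) [heading=0, draw]
FD 3: (-1,0) -> (2,0) [heading=0, draw]
FD 8: (2,0) -> (10,0) [heading=0, draw]
LT 90: heading 0 -> 90
REPEAT 4 [
  -- iteration 1/4 --
  FD 5: (10,0) -> (10,5) [heading=90, draw]
  PU: pen up
  REPEAT 3 [
    -- iteration 1/3 --
    FD 19: (10,5) -> (10,24) [heading=90, move]
    RT 313: heading 90 -> 137
    -- iteration 2/3 --
    FD 19: (10,24) -> (-3.896,36.958) [heading=137, move]
    RT 313: heading 137 -> 184
    -- iteration 3/3 --
    FD 19: (-3.896,36.958) -> (-22.849,35.633) [heading=184, move]
    RT 313: heading 184 -> 231
  ]
  -- iteration 2/4 --
  FD 5: (-22.849,35.633) -> (-25.996,31.747) [heading=231, move]
  PU: pen up
  REPEAT 3 [
    -- iteration 1/3 --
    FD 19: (-25.996,31.747) -> (-37.953,16.981) [heading=231, move]
    RT 313: heading 231 -> 278
    -- iteration 2/3 --
    FD 19: (-37.953,16.981) -> (-35.309,-1.834) [heading=278, move]
    RT 313: heading 278 -> 325
    -- iteration 3/3 --
    FD 19: (-35.309,-1.834) -> (-19.745,-12.732) [heading=325, move]
    RT 313: heading 325 -> 12
  ]
  -- iteration 3/4 --
  FD 5: (-19.745,-12.732) -> (-14.854,-11.692) [heading=12, move]
  PU: pen up
  REPEAT 3 [
    -- iteration 1/3 --
    FD 19: (-14.854,-11.692) -> (3.731,-7.742) [heading=12, move]
    RT 313: heading 12 -> 59
    -- iteration 2/3 --
    FD 19: (3.731,-7.742) -> (13.516,8.544) [heading=59, move]
    RT 313: heading 59 -> 106
    -- iteration 3/3 --
    FD 19: (13.516,8.544) -> (8.279,26.808) [heading=106, move]
    RT 313: heading 106 -> 153
  ]
  -- iteration 4/4 --
  FD 5: (8.279,26.808) -> (3.824,29.078) [heading=153, move]
  PU: pen up
  REPEAT 3 [
    -- iteration 1/3 --
    FD 19: (3.824,29.078) -> (-13.105,37.704) [heading=153, move]
    RT 313: heading 153 -> 200
    -- iteration 2/3 --
    FD 19: (-13.105,37.704) -> (-30.959,31.205) [heading=200, move]
    RT 313: heading 200 -> 247
    -- iteration 3/3 --
    FD 19: (-30.959,31.205) -> (-38.383,13.716) [heading=247, move]
    RT 313: heading 247 -> 294
  ]
]
LT 270: heading 294 -> 204
FD 11: (-38.383,13.716) -> (-48.432,9.242) [heading=204, move]
RT 270: heading 204 -> 294
PU: pen up
PU: pen up
Final: pos=(-48.432,9.242), heading=294, 4 segment(s) drawn

Segment lengths:
  seg 1: (0,0) -> (-1,0), length = 1
  seg 2: (-1,0) -> (2,0), length = 3
  seg 3: (2,0) -> (10,0), length = 8
  seg 4: (10,0) -> (10,5), length = 5
Total = 17

Answer: 17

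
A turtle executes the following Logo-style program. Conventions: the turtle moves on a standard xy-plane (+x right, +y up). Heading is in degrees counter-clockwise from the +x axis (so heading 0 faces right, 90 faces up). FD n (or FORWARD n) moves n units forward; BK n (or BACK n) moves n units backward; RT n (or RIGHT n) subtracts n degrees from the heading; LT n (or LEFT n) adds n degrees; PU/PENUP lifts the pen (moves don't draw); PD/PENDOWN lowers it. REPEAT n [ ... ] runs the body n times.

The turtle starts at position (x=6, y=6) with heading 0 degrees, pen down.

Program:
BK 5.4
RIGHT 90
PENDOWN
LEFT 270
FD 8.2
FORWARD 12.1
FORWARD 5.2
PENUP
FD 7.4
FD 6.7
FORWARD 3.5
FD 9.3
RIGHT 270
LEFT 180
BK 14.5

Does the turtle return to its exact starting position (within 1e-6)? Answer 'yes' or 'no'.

Answer: no

Derivation:
Executing turtle program step by step:
Start: pos=(6,6), heading=0, pen down
BK 5.4: (6,6) -> (0.6,6) [heading=0, draw]
RT 90: heading 0 -> 270
PD: pen down
LT 270: heading 270 -> 180
FD 8.2: (0.6,6) -> (-7.6,6) [heading=180, draw]
FD 12.1: (-7.6,6) -> (-19.7,6) [heading=180, draw]
FD 5.2: (-19.7,6) -> (-24.9,6) [heading=180, draw]
PU: pen up
FD 7.4: (-24.9,6) -> (-32.3,6) [heading=180, move]
FD 6.7: (-32.3,6) -> (-39,6) [heading=180, move]
FD 3.5: (-39,6) -> (-42.5,6) [heading=180, move]
FD 9.3: (-42.5,6) -> (-51.8,6) [heading=180, move]
RT 270: heading 180 -> 270
LT 180: heading 270 -> 90
BK 14.5: (-51.8,6) -> (-51.8,-8.5) [heading=90, move]
Final: pos=(-51.8,-8.5), heading=90, 4 segment(s) drawn

Start position: (6, 6)
Final position: (-51.8, -8.5)
Distance = 59.591; >= 1e-6 -> NOT closed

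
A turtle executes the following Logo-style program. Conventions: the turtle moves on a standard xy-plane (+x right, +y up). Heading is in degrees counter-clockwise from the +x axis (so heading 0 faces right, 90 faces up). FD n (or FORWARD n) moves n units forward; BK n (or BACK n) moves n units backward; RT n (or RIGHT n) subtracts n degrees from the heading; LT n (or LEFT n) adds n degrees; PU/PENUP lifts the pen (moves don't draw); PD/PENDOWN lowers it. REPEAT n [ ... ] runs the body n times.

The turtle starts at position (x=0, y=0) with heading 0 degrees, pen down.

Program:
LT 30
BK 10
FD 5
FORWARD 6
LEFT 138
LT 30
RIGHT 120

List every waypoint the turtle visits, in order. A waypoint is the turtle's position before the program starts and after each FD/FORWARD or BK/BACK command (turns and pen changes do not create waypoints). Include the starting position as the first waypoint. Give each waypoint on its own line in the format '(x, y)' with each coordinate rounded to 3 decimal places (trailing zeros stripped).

Answer: (0, 0)
(-8.66, -5)
(-4.33, -2.5)
(0.866, 0.5)

Derivation:
Executing turtle program step by step:
Start: pos=(0,0), heading=0, pen down
LT 30: heading 0 -> 30
BK 10: (0,0) -> (-8.66,-5) [heading=30, draw]
FD 5: (-8.66,-5) -> (-4.33,-2.5) [heading=30, draw]
FD 6: (-4.33,-2.5) -> (0.866,0.5) [heading=30, draw]
LT 138: heading 30 -> 168
LT 30: heading 168 -> 198
RT 120: heading 198 -> 78
Final: pos=(0.866,0.5), heading=78, 3 segment(s) drawn
Waypoints (4 total):
(0, 0)
(-8.66, -5)
(-4.33, -2.5)
(0.866, 0.5)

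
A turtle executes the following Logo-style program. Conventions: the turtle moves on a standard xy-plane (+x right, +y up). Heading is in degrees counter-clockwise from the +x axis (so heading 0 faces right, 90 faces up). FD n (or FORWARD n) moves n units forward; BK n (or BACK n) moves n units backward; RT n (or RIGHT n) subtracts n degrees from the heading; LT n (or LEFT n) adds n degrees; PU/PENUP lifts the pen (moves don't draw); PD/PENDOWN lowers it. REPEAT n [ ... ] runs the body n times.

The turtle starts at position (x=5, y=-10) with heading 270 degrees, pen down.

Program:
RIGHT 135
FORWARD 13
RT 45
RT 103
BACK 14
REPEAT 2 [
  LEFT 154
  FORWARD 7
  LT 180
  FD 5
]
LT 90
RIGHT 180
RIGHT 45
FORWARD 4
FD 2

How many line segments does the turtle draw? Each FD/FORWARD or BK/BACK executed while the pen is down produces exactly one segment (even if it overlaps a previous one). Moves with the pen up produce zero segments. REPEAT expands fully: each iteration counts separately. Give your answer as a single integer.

Answer: 8

Derivation:
Executing turtle program step by step:
Start: pos=(5,-10), heading=270, pen down
RT 135: heading 270 -> 135
FD 13: (5,-10) -> (-4.192,-0.808) [heading=135, draw]
RT 45: heading 135 -> 90
RT 103: heading 90 -> 347
BK 14: (-4.192,-0.808) -> (-17.834,2.342) [heading=347, draw]
REPEAT 2 [
  -- iteration 1/2 --
  LT 154: heading 347 -> 141
  FD 7: (-17.834,2.342) -> (-23.274,6.747) [heading=141, draw]
  LT 180: heading 141 -> 321
  FD 5: (-23.274,6.747) -> (-19.388,3.6) [heading=321, draw]
  -- iteration 2/2 --
  LT 154: heading 321 -> 115
  FD 7: (-19.388,3.6) -> (-22.346,9.944) [heading=115, draw]
  LT 180: heading 115 -> 295
  FD 5: (-22.346,9.944) -> (-20.233,5.413) [heading=295, draw]
]
LT 90: heading 295 -> 25
RT 180: heading 25 -> 205
RT 45: heading 205 -> 160
FD 4: (-20.233,5.413) -> (-23.992,6.781) [heading=160, draw]
FD 2: (-23.992,6.781) -> (-25.871,7.465) [heading=160, draw]
Final: pos=(-25.871,7.465), heading=160, 8 segment(s) drawn
Segments drawn: 8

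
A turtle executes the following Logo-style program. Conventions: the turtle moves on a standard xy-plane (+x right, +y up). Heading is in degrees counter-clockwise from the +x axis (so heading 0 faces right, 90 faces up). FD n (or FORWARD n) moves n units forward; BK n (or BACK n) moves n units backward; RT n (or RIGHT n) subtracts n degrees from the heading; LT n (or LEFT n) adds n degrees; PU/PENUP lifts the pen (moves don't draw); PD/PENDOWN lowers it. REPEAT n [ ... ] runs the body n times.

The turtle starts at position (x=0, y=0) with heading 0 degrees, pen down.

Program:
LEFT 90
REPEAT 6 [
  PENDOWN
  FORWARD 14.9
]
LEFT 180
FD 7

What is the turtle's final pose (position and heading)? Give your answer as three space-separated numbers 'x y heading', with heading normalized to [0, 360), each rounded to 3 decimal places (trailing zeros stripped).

Answer: 0 82.4 270

Derivation:
Executing turtle program step by step:
Start: pos=(0,0), heading=0, pen down
LT 90: heading 0 -> 90
REPEAT 6 [
  -- iteration 1/6 --
  PD: pen down
  FD 14.9: (0,0) -> (0,14.9) [heading=90, draw]
  -- iteration 2/6 --
  PD: pen down
  FD 14.9: (0,14.9) -> (0,29.8) [heading=90, draw]
  -- iteration 3/6 --
  PD: pen down
  FD 14.9: (0,29.8) -> (0,44.7) [heading=90, draw]
  -- iteration 4/6 --
  PD: pen down
  FD 14.9: (0,44.7) -> (0,59.6) [heading=90, draw]
  -- iteration 5/6 --
  PD: pen down
  FD 14.9: (0,59.6) -> (0,74.5) [heading=90, draw]
  -- iteration 6/6 --
  PD: pen down
  FD 14.9: (0,74.5) -> (0,89.4) [heading=90, draw]
]
LT 180: heading 90 -> 270
FD 7: (0,89.4) -> (0,82.4) [heading=270, draw]
Final: pos=(0,82.4), heading=270, 7 segment(s) drawn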